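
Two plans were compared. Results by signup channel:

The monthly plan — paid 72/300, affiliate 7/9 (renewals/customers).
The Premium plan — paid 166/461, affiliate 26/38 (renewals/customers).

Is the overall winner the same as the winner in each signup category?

No

Paid: the monthly plan 72/300 = 24.0%, the Premium plan 166/461 = 36.0% → the Premium plan
Affiliate: the monthly plan 7/9 = 77.8%, the Premium plan 26/38 = 68.4% → the monthly plan
Overall: the monthly plan 79/309 = 25.6%, the Premium plan 192/499 = 38.5% → the Premium plan
Neither sweeps: the monthly plan wins 1 of 2 groups, the Premium plan wins 1. The Premium plan wins overall but not every group — no Simpson reversal.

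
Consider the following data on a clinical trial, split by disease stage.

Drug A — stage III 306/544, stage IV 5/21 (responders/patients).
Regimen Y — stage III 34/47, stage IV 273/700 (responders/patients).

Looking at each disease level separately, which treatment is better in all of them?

Stage III: Drug A 306/544 = 56.2%, Regimen Y 34/47 = 72.3% → Regimen Y
Stage IV: Drug A 5/21 = 23.8%, Regimen Y 273/700 = 39.0% → Regimen Y
Regimen Y has the higher rate in both groups.

Regimen Y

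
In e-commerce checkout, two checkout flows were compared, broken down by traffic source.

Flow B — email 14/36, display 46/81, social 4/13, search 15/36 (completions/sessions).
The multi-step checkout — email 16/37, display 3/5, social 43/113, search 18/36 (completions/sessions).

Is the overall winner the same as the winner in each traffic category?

Email: Flow B 14/36 = 38.9%, the multi-step checkout 16/37 = 43.2% → the multi-step checkout
Display: Flow B 46/81 = 56.8%, the multi-step checkout 3/5 = 60.0% → the multi-step checkout
Social: Flow B 4/13 = 30.8%, the multi-step checkout 43/113 = 38.1% → the multi-step checkout
Search: Flow B 15/36 = 41.7%, the multi-step checkout 18/36 = 50.0% → the multi-step checkout
Overall: Flow B 79/166 = 47.6%, the multi-step checkout 80/191 = 41.9% → Flow B
The multi-step checkout wins each traffic group but Flow B wins overall — the comparison reverses. The multi-step checkout's sessions skew toward social, which has a lower base rate.

No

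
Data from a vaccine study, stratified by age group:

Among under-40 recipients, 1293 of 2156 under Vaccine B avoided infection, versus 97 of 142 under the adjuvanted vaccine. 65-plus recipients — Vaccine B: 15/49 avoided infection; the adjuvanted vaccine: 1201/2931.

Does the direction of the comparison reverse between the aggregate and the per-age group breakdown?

Under-40: Vaccine B 1293/2156 = 60.0%, the adjuvanted vaccine 97/142 = 68.3% → the adjuvanted vaccine
65-plus: Vaccine B 15/49 = 30.6%, the adjuvanted vaccine 1201/2931 = 41.0% → the adjuvanted vaccine
Overall: Vaccine B 1308/2205 = 59.3%, the adjuvanted vaccine 1298/3073 = 42.2% → Vaccine B
The adjuvanted vaccine wins each age group but Vaccine B wins overall — the comparison reverses. The adjuvanted vaccine's recipients skew toward 65-plus, which has a lower base rate.

Yes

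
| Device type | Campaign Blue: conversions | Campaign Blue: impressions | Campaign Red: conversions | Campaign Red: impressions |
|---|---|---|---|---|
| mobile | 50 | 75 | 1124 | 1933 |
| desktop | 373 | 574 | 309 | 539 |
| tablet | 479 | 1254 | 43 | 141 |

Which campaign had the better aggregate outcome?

Mobile: Campaign Blue 50/75 = 66.7%, Campaign Red 1124/1933 = 58.1% → Campaign Blue
Desktop: Campaign Blue 373/574 = 65.0%, Campaign Red 309/539 = 57.3% → Campaign Blue
Tablet: Campaign Blue 479/1254 = 38.2%, Campaign Red 43/141 = 30.5% → Campaign Blue
Overall: Campaign Blue 902/1903 = 47.4%, Campaign Red 1476/2613 = 56.5% → Campaign Red
(Campaign Blue wins every device group but Campaign Red wins overall — Campaign Blue's impressions skew toward the low-rate tablet group.)

Campaign Red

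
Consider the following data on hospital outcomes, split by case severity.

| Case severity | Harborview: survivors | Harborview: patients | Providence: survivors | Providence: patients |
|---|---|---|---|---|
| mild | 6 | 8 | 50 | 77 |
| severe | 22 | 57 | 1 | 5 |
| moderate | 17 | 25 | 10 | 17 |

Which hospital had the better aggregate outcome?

Mild: Harborview 6/8 = 75.0%, Providence 50/77 = 64.9% → Harborview
Severe: Harborview 22/57 = 38.6%, Providence 1/5 = 20.0% → Harborview
Moderate: Harborview 17/25 = 68.0%, Providence 10/17 = 58.8% → Harborview
Overall: Harborview 45/90 = 50.0%, Providence 61/99 = 61.6% → Providence
(Harborview wins every case group but Providence wins overall — Harborview's patients skew toward the low-rate severe group.)

Providence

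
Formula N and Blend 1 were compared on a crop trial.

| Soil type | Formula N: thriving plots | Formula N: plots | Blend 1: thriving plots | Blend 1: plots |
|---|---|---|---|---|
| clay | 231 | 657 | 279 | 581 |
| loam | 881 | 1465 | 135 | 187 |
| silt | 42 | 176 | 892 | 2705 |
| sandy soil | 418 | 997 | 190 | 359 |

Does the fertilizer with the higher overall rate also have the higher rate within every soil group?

Clay: Formula N 231/657 = 35.2%, Blend 1 279/581 = 48.0% → Blend 1
Loam: Formula N 881/1465 = 60.1%, Blend 1 135/187 = 72.2% → Blend 1
Silt: Formula N 42/176 = 23.9%, Blend 1 892/2705 = 33.0% → Blend 1
Sandy soil: Formula N 418/997 = 41.9%, Blend 1 190/359 = 52.9% → Blend 1
Overall: Formula N 1572/3295 = 47.7%, Blend 1 1496/3832 = 39.0% → Formula N
Blend 1 wins each soil group but Formula N wins overall — the comparison reverses. Blend 1's plots skew toward silt, which has a lower base rate.

No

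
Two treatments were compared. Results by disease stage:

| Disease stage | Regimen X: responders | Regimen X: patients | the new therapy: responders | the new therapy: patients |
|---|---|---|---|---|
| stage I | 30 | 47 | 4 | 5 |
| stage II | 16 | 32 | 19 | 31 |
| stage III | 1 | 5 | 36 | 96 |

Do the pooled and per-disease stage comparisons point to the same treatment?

No

Stage I: Regimen X 30/47 = 63.8%, the new therapy 4/5 = 80.0% → the new therapy
Stage II: Regimen X 16/32 = 50.0%, the new therapy 19/31 = 61.3% → the new therapy
Stage III: Regimen X 1/5 = 20.0%, the new therapy 36/96 = 37.5% → the new therapy
Overall: Regimen X 47/84 = 56.0%, the new therapy 59/132 = 44.7% → Regimen X
The new therapy wins each disease group but Regimen X wins overall — the comparison reverses. The new therapy's patients skew toward stage III, which has a lower base rate.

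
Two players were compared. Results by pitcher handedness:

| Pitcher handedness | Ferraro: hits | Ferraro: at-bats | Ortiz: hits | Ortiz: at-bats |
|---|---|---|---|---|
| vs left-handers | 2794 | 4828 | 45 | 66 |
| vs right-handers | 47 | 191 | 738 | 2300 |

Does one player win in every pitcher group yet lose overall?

Vs left-handers: Ferraro 2794/4828 = 57.9%, Ortiz 45/66 = 68.2% → Ortiz
Vs right-handers: Ferraro 47/191 = 24.6%, Ortiz 738/2300 = 32.1% → Ortiz
Overall: Ferraro 2841/5019 = 56.6%, Ortiz 783/2366 = 33.1% → Ferraro
Ortiz wins each pitcher group but Ferraro wins overall — the comparison reverses. Ortiz's at-bats skew toward vs right-handers, which has a lower base rate.

Yes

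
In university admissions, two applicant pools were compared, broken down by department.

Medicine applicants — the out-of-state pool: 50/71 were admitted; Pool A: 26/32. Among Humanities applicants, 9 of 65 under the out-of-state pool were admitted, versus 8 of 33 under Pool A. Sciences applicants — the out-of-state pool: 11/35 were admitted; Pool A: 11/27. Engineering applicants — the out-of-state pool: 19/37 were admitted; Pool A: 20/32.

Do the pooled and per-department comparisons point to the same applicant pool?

Medicine: the out-of-state pool 50/71 = 70.4%, Pool A 26/32 = 81.2% → Pool A
Humanities: the out-of-state pool 9/65 = 13.8%, Pool A 8/33 = 24.2% → Pool A
Sciences: the out-of-state pool 11/35 = 31.4%, Pool A 11/27 = 40.7% → Pool A
Engineering: the out-of-state pool 19/37 = 51.4%, Pool A 20/32 = 62.5% → Pool A
Overall: the out-of-state pool 89/208 = 42.8%, Pool A 65/124 = 52.4% → Pool A
Pool A wins overall and in every department group — no reversal.

Yes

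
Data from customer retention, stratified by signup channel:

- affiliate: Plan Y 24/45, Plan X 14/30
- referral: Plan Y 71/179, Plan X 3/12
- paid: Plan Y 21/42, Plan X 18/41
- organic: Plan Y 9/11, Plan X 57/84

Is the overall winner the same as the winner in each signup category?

Affiliate: Plan Y 24/45 = 53.3%, Plan X 14/30 = 46.7% → Plan Y
Referral: Plan Y 71/179 = 39.7%, Plan X 3/12 = 25.0% → Plan Y
Paid: Plan Y 21/42 = 50.0%, Plan X 18/41 = 43.9% → Plan Y
Organic: Plan Y 9/11 = 81.8%, Plan X 57/84 = 67.9% → Plan Y
Overall: Plan Y 125/277 = 45.1%, Plan X 92/167 = 55.1% → Plan X
Plan Y wins each signup group but Plan X wins overall — the comparison reverses. Plan Y's customers skew toward referral, which has a lower base rate.

No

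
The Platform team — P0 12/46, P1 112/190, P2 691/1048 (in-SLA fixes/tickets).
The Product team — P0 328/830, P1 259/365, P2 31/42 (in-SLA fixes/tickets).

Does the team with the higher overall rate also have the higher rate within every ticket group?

No

P0: the Platform team 12/46 = 26.1%, the Product team 328/830 = 39.5% → the Product team
P1: the Platform team 112/190 = 58.9%, the Product team 259/365 = 71.0% → the Product team
P2: the Platform team 691/1048 = 65.9%, the Product team 31/42 = 73.8% → the Product team
Overall: the Platform team 815/1284 = 63.5%, the Product team 618/1237 = 50.0% → the Platform team
The Product team wins each ticket group but the Platform team wins overall — the comparison reverses. The Product team's tickets skew toward P0, which has a lower base rate.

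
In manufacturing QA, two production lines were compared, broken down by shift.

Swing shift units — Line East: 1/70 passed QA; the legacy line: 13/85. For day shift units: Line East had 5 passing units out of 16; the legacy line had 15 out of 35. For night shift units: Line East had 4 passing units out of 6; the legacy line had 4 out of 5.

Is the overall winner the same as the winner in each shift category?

Swing shift: Line East 1/70 = 1.4%, the legacy line 13/85 = 15.3% → the legacy line
Day shift: Line East 5/16 = 31.2%, the legacy line 15/35 = 42.9% → the legacy line
Night shift: Line East 4/6 = 66.7%, the legacy line 4/5 = 80.0% → the legacy line
Overall: Line East 10/92 = 10.9%, the legacy line 32/125 = 25.6% → the legacy line
The legacy line wins overall and in every shift group — no reversal.

Yes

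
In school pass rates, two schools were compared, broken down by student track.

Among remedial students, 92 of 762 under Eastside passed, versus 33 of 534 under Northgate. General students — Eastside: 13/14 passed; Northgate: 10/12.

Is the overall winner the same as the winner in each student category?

Remedial: Eastside 92/762 = 12.1%, Northgate 33/534 = 6.2% → Eastside
General: Eastside 13/14 = 92.9%, Northgate 10/12 = 83.3% → Eastside
Overall: Eastside 105/776 = 13.5%, Northgate 43/546 = 7.9% → Eastside
Eastside wins overall and in every student group — no reversal.

Yes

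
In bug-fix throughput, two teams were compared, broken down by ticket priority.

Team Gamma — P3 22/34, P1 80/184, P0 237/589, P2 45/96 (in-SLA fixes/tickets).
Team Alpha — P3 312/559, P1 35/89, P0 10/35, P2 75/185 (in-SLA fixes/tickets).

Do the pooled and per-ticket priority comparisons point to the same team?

No

P3: Team Gamma 22/34 = 64.7%, Team Alpha 312/559 = 55.8% → Team Gamma
P1: Team Gamma 80/184 = 43.5%, Team Alpha 35/89 = 39.3% → Team Gamma
P0: Team Gamma 237/589 = 40.2%, Team Alpha 10/35 = 28.6% → Team Gamma
P2: Team Gamma 45/96 = 46.9%, Team Alpha 75/185 = 40.5% → Team Gamma
Overall: Team Gamma 384/903 = 42.5%, Team Alpha 432/868 = 49.8% → Team Alpha
Team Gamma wins each ticket group but Team Alpha wins overall — the comparison reverses. Team Gamma's tickets skew toward P0, which has a lower base rate.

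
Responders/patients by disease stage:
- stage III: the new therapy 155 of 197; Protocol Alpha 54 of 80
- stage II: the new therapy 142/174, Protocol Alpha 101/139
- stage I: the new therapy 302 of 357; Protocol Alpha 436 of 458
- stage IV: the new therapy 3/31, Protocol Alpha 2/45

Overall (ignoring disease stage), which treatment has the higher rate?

Stage III: the new therapy 155/197 = 78.7%, Protocol Alpha 54/80 = 67.5% → the new therapy
Stage II: the new therapy 142/174 = 81.6%, Protocol Alpha 101/139 = 72.7% → the new therapy
Stage I: the new therapy 302/357 = 84.6%, Protocol Alpha 436/458 = 95.2% → Protocol Alpha
Stage IV: the new therapy 3/31 = 9.7%, Protocol Alpha 2/45 = 4.4% → the new therapy
Overall: the new therapy 602/759 = 79.3%, Protocol Alpha 593/722 = 82.1% → Protocol Alpha
(Neither sweeps every disease group, but Protocol Alpha has the higher pooled rate.)

Protocol Alpha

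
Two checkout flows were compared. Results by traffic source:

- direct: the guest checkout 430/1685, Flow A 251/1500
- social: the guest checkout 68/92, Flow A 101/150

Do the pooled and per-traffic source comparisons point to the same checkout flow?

Yes

Direct: the guest checkout 430/1685 = 25.5%, Flow A 251/1500 = 16.7% → the guest checkout
Social: the guest checkout 68/92 = 73.9%, Flow A 101/150 = 67.3% → the guest checkout
Overall: the guest checkout 498/1777 = 28.0%, Flow A 352/1650 = 21.3% → the guest checkout
The guest checkout wins overall and in every traffic group — no reversal.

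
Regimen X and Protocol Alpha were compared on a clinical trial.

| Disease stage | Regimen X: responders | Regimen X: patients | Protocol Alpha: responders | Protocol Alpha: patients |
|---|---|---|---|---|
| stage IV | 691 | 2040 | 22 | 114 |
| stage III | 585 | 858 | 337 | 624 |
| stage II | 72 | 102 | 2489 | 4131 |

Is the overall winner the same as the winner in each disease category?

No

Stage IV: Regimen X 691/2040 = 33.9%, Protocol Alpha 22/114 = 19.3% → Regimen X
Stage III: Regimen X 585/858 = 68.2%, Protocol Alpha 337/624 = 54.0% → Regimen X
Stage II: Regimen X 72/102 = 70.6%, Protocol Alpha 2489/4131 = 60.3% → Regimen X
Overall: Regimen X 1348/3000 = 44.9%, Protocol Alpha 2848/4869 = 58.5% → Protocol Alpha
Regimen X wins each disease group but Protocol Alpha wins overall — the comparison reverses. Regimen X's patients skew toward stage IV, which has a lower base rate.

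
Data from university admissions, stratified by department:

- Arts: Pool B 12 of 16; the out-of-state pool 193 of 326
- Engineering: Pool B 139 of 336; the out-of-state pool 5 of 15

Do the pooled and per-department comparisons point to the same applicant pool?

Arts: Pool B 12/16 = 75.0%, the out-of-state pool 193/326 = 59.2% → Pool B
Engineering: Pool B 139/336 = 41.4%, the out-of-state pool 5/15 = 33.3% → Pool B
Overall: Pool B 151/352 = 42.9%, the out-of-state pool 198/341 = 58.1% → the out-of-state pool
Pool B wins each department group but the out-of-state pool wins overall — the comparison reverses. Pool B's applicants skew toward Engineering, which has a lower base rate.

No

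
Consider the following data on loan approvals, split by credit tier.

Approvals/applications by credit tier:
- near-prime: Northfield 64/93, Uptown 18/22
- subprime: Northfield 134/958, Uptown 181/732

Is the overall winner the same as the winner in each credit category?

Near-prime: Northfield 64/93 = 68.8%, Uptown 18/22 = 81.8% → Uptown
Subprime: Northfield 134/958 = 14.0%, Uptown 181/732 = 24.7% → Uptown
Overall: Northfield 198/1051 = 18.8%, Uptown 199/754 = 26.4% → Uptown
Uptown wins overall and in every credit group — no reversal.

Yes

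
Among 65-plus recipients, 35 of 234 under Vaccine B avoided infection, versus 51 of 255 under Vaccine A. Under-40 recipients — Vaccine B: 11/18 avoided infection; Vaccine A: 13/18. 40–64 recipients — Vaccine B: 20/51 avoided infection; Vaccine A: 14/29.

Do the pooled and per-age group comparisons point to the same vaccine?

65-plus: Vaccine B 35/234 = 15.0%, Vaccine A 51/255 = 20.0% → Vaccine A
Under-40: Vaccine B 11/18 = 61.1%, Vaccine A 13/18 = 72.2% → Vaccine A
40–64: Vaccine B 20/51 = 39.2%, Vaccine A 14/29 = 48.3% → Vaccine A
Overall: Vaccine B 66/303 = 21.8%, Vaccine A 78/302 = 25.8% → Vaccine A
Vaccine A wins overall and in every age group — no reversal.

Yes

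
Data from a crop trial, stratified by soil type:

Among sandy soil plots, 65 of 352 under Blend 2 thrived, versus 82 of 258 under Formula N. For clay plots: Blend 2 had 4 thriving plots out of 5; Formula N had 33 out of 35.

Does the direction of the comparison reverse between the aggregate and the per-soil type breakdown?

Sandy soil: Blend 2 65/352 = 18.5%, Formula N 82/258 = 31.8% → Formula N
Clay: Blend 2 4/5 = 80.0%, Formula N 33/35 = 94.3% → Formula N
Overall: Blend 2 69/357 = 19.3%, Formula N 115/293 = 39.2% → Formula N
Formula N wins overall and in every soil group — no reversal.

No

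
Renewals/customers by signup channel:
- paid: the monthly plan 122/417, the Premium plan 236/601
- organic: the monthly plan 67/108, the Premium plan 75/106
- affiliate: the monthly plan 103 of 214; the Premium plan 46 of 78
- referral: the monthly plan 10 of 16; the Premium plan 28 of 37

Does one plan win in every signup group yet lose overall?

No

Paid: the monthly plan 122/417 = 29.3%, the Premium plan 236/601 = 39.3% → the Premium plan
Organic: the monthly plan 67/108 = 62.0%, the Premium plan 75/106 = 70.8% → the Premium plan
Affiliate: the monthly plan 103/214 = 48.1%, the Premium plan 46/78 = 59.0% → the Premium plan
Referral: the monthly plan 10/16 = 62.5%, the Premium plan 28/37 = 75.7% → the Premium plan
Overall: the monthly plan 302/755 = 40.0%, the Premium plan 385/822 = 46.8% → the Premium plan
The Premium plan wins overall and in every signup group — no reversal.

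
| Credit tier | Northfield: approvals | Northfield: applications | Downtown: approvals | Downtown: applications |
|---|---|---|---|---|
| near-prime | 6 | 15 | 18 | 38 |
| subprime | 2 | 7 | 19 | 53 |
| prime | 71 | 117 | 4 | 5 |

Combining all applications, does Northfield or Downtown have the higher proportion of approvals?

Northfield

Near-prime: Northfield 6/15 = 40.0%, Downtown 18/38 = 47.4% → Downtown
Subprime: Northfield 2/7 = 28.6%, Downtown 19/53 = 35.8% → Downtown
Prime: Northfield 71/117 = 60.7%, Downtown 4/5 = 80.0% → Downtown
Overall: Northfield 79/139 = 56.8%, Downtown 41/96 = 42.7% → Northfield
(Downtown wins every credit group but Northfield wins overall — Downtown's applications skew toward the low-rate subprime group.)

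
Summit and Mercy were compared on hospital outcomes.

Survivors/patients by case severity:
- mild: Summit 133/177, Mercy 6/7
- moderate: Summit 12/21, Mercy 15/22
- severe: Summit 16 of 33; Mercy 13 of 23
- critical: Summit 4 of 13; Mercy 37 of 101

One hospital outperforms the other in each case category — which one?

Mild: Summit 133/177 = 75.1%, Mercy 6/7 = 85.7% → Mercy
Moderate: Summit 12/21 = 57.1%, Mercy 15/22 = 68.2% → Mercy
Severe: Summit 16/33 = 48.5%, Mercy 13/23 = 56.5% → Mercy
Critical: Summit 4/13 = 30.8%, Mercy 37/101 = 36.6% → Mercy
Mercy has the higher rate in all 4 groups.

Mercy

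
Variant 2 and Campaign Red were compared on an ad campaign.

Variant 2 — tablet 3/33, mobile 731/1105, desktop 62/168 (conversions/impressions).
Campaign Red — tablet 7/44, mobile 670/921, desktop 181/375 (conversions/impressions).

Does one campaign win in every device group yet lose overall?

No

Tablet: Variant 2 3/33 = 9.1%, Campaign Red 7/44 = 15.9% → Campaign Red
Mobile: Variant 2 731/1105 = 66.2%, Campaign Red 670/921 = 72.7% → Campaign Red
Desktop: Variant 2 62/168 = 36.9%, Campaign Red 181/375 = 48.3% → Campaign Red
Overall: Variant 2 796/1306 = 60.9%, Campaign Red 858/1340 = 64.0% → Campaign Red
Campaign Red wins overall and in every device group — no reversal.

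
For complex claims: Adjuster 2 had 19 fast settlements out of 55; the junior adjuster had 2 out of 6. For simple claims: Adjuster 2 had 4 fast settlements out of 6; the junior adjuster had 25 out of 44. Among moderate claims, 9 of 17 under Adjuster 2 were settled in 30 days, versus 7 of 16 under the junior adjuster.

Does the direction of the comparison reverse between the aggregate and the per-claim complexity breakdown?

Complex: Adjuster 2 19/55 = 34.5%, the junior adjuster 2/6 = 33.3% → Adjuster 2
Simple: Adjuster 2 4/6 = 66.7%, the junior adjuster 25/44 = 56.8% → Adjuster 2
Moderate: Adjuster 2 9/17 = 52.9%, the junior adjuster 7/16 = 43.8% → Adjuster 2
Overall: Adjuster 2 32/78 = 41.0%, the junior adjuster 34/66 = 51.5% → the junior adjuster
Adjuster 2 wins each claim group but the junior adjuster wins overall — the comparison reverses. Adjuster 2's claims skew toward complex, which has a lower base rate.

Yes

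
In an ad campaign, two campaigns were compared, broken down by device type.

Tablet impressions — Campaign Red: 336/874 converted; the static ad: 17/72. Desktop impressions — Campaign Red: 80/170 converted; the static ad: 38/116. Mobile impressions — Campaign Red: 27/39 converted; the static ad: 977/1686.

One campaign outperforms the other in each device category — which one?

Tablet: Campaign Red 336/874 = 38.4%, the static ad 17/72 = 23.6% → Campaign Red
Desktop: Campaign Red 80/170 = 47.1%, the static ad 38/116 = 32.8% → Campaign Red
Mobile: Campaign Red 27/39 = 69.2%, the static ad 977/1686 = 57.9% → Campaign Red
Campaign Red has the higher rate in all 3 groups.

Campaign Red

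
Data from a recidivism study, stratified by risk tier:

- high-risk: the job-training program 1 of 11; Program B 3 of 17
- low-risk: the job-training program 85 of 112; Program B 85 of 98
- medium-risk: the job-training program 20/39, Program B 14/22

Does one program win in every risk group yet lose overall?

No

High-risk: the job-training program 1/11 = 9.1%, Program B 3/17 = 17.6% → Program B
Low-risk: the job-training program 85/112 = 75.9%, Program B 85/98 = 86.7% → Program B
Medium-risk: the job-training program 20/39 = 51.3%, Program B 14/22 = 63.6% → Program B
Overall: the job-training program 106/162 = 65.4%, Program B 102/137 = 74.5% → Program B
Program B wins overall and in every risk group — no reversal.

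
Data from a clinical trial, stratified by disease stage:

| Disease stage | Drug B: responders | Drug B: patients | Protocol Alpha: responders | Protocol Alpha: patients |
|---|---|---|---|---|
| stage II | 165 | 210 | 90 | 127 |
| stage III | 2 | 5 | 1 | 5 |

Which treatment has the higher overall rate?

Drug B

Stage II: Drug B 165/210 = 78.6%, Protocol Alpha 90/127 = 70.9% → Drug B
Stage III: Drug B 2/5 = 40.0%, Protocol Alpha 1/5 = 20.0% → Drug B
Overall: Drug B 167/215 = 77.7%, Protocol Alpha 91/132 = 68.9% → Drug B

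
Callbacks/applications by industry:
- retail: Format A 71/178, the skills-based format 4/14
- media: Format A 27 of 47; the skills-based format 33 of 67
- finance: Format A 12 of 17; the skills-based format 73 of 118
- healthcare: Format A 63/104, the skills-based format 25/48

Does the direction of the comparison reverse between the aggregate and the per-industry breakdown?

Retail: Format A 71/178 = 39.9%, the skills-based format 4/14 = 28.6% → Format A
Media: Format A 27/47 = 57.4%, the skills-based format 33/67 = 49.3% → Format A
Finance: Format A 12/17 = 70.6%, the skills-based format 73/118 = 61.9% → Format A
Healthcare: Format A 63/104 = 60.6%, the skills-based format 25/48 = 52.1% → Format A
Overall: Format A 173/346 = 50.0%, the skills-based format 135/247 = 54.7% → the skills-based format
Format A wins each industry group but the skills-based format wins overall — the comparison reverses. Format A's applications skew toward retail, which has a lower base rate.

Yes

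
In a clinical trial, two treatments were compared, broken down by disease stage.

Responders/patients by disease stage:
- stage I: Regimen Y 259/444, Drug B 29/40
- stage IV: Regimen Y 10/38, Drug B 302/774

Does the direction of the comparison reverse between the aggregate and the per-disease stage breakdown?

Yes

Stage I: Regimen Y 259/444 = 58.3%, Drug B 29/40 = 72.5% → Drug B
Stage IV: Regimen Y 10/38 = 26.3%, Drug B 302/774 = 39.0% → Drug B
Overall: Regimen Y 269/482 = 55.8%, Drug B 331/814 = 40.7% → Regimen Y
Drug B wins each disease group but Regimen Y wins overall — the comparison reverses. Drug B's patients skew toward stage IV, which has a lower base rate.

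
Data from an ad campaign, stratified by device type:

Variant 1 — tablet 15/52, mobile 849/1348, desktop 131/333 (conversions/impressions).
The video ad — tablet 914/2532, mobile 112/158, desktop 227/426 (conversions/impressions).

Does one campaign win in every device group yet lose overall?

Yes

Tablet: Variant 1 15/52 = 28.8%, the video ad 914/2532 = 36.1% → the video ad
Mobile: Variant 1 849/1348 = 63.0%, the video ad 112/158 = 70.9% → the video ad
Desktop: Variant 1 131/333 = 39.3%, the video ad 227/426 = 53.3% → the video ad
Overall: Variant 1 995/1733 = 57.4%, the video ad 1253/3116 = 40.2% → Variant 1
The video ad wins each device group but Variant 1 wins overall — the comparison reverses. The video ad's impressions skew toward tablet, which has a lower base rate.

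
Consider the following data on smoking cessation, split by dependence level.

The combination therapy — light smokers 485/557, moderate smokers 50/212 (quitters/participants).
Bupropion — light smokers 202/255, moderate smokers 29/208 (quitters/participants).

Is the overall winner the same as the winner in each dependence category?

Yes

Light smokers: the combination therapy 485/557 = 87.1%, bupropion 202/255 = 79.2% → the combination therapy
Moderate smokers: the combination therapy 50/212 = 23.6%, bupropion 29/208 = 13.9% → the combination therapy
Overall: the combination therapy 535/769 = 69.6%, bupropion 231/463 = 49.9% → the combination therapy
The combination therapy wins overall and in every dependence group — no reversal.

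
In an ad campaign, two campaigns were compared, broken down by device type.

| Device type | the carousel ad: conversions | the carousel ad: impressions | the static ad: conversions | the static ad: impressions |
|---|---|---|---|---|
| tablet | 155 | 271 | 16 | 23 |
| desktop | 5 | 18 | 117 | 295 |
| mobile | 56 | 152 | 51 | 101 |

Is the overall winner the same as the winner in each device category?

No

Tablet: the carousel ad 155/271 = 57.2%, the static ad 16/23 = 69.6% → the static ad
Desktop: the carousel ad 5/18 = 27.8%, the static ad 117/295 = 39.7% → the static ad
Mobile: the carousel ad 56/152 = 36.8%, the static ad 51/101 = 50.5% → the static ad
Overall: the carousel ad 216/441 = 49.0%, the static ad 184/419 = 43.9% → the carousel ad
The static ad wins each device group but the carousel ad wins overall — the comparison reverses. The static ad's impressions skew toward desktop, which has a lower base rate.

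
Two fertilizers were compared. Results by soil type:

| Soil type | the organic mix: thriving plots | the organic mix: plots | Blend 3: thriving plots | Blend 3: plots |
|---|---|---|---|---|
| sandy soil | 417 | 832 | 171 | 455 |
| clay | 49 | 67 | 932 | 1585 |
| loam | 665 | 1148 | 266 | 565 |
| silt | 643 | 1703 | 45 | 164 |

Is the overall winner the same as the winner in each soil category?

Sandy soil: the organic mix 417/832 = 50.1%, Blend 3 171/455 = 37.6% → the organic mix
Clay: the organic mix 49/67 = 73.1%, Blend 3 932/1585 = 58.8% → the organic mix
Loam: the organic mix 665/1148 = 57.9%, Blend 3 266/565 = 47.1% → the organic mix
Silt: the organic mix 643/1703 = 37.8%, Blend 3 45/164 = 27.4% → the organic mix
Overall: the organic mix 1774/3750 = 47.3%, Blend 3 1414/2769 = 51.1% → Blend 3
The organic mix wins each soil group but Blend 3 wins overall — the comparison reverses. The organic mix's plots skew toward silt, which has a lower base rate.

No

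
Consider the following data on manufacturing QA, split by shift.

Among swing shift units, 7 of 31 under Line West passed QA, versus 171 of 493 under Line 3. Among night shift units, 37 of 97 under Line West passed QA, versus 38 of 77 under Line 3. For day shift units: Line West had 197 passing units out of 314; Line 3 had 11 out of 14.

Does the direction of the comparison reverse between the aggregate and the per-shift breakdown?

Yes

Swing shift: Line West 7/31 = 22.6%, Line 3 171/493 = 34.7% → Line 3
Night shift: Line West 37/97 = 38.1%, Line 3 38/77 = 49.4% → Line 3
Day shift: Line West 197/314 = 62.7%, Line 3 11/14 = 78.6% → Line 3
Overall: Line West 241/442 = 54.5%, Line 3 220/584 = 37.7% → Line West
Line 3 wins each shift group but Line West wins overall — the comparison reverses. Line 3's units skew toward swing shift, which has a lower base rate.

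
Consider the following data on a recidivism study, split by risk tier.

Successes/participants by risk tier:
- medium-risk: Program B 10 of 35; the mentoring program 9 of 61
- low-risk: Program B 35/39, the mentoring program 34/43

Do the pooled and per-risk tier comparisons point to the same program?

Yes

Medium-risk: Program B 10/35 = 28.6%, the mentoring program 9/61 = 14.8% → Program B
Low-risk: Program B 35/39 = 89.7%, the mentoring program 34/43 = 79.1% → Program B
Overall: Program B 45/74 = 60.8%, the mentoring program 43/104 = 41.3% → Program B
Program B wins overall and in every risk group — no reversal.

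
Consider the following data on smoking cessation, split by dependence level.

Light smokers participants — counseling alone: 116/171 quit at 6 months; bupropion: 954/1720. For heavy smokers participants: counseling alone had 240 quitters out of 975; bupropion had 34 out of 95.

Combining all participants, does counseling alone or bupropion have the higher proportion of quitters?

bupropion

Light smokers: counseling alone 116/171 = 67.8%, bupropion 954/1720 = 55.5% → counseling alone
Heavy smokers: counseling alone 240/975 = 24.6%, bupropion 34/95 = 35.8% → bupropion
Overall: counseling alone 356/1146 = 31.1%, bupropion 988/1815 = 54.4% → bupropion
(Neither sweeps every dependence group, but bupropion has the higher pooled rate.)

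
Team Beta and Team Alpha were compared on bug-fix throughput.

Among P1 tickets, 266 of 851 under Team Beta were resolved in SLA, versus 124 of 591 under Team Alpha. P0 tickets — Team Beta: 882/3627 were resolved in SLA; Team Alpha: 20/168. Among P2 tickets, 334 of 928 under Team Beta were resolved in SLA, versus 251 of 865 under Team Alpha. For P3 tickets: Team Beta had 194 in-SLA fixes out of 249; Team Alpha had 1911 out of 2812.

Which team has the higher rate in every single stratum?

P1: Team Beta 266/851 = 31.3%, Team Alpha 124/591 = 21.0% → Team Beta
P0: Team Beta 882/3627 = 24.3%, Team Alpha 20/168 = 11.9% → Team Beta
P2: Team Beta 334/928 = 36.0%, Team Alpha 251/865 = 29.0% → Team Beta
P3: Team Beta 194/249 = 77.9%, Team Alpha 1911/2812 = 68.0% → Team Beta
Team Beta has the higher rate in all 4 groups.

Team Beta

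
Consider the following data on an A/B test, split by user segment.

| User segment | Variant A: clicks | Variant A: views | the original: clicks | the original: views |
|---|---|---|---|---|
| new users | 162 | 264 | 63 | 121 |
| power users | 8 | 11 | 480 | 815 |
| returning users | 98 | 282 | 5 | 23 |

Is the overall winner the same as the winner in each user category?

No

New users: Variant A 162/264 = 61.4%, the original 63/121 = 52.1% → Variant A
Power users: Variant A 8/11 = 72.7%, the original 480/815 = 58.9% → Variant A
Returning users: Variant A 98/282 = 34.8%, the original 5/23 = 21.7% → Variant A
Overall: Variant A 268/557 = 48.1%, the original 548/959 = 57.1% → the original
Variant A wins each user group but the original wins overall — the comparison reverses. Variant A's views skew toward returning users, which has a lower base rate.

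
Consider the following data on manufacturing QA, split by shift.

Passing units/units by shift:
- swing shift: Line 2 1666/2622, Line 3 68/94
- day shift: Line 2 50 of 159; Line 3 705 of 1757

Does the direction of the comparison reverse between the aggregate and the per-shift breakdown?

Swing shift: Line 2 1666/2622 = 63.5%, Line 3 68/94 = 72.3% → Line 3
Day shift: Line 2 50/159 = 31.4%, Line 3 705/1757 = 40.1% → Line 3
Overall: Line 2 1716/2781 = 61.7%, Line 3 773/1851 = 41.8% → Line 2
Line 3 wins each shift group but Line 2 wins overall — the comparison reverses. Line 3's units skew toward day shift, which has a lower base rate.

Yes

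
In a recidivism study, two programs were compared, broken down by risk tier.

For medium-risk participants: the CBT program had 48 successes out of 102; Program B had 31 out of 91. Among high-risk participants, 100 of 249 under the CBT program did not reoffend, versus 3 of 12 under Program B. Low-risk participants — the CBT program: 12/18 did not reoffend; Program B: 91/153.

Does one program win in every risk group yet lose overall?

Medium-risk: the CBT program 48/102 = 47.1%, Program B 31/91 = 34.1% → the CBT program
High-risk: the CBT program 100/249 = 40.2%, Program B 3/12 = 25.0% → the CBT program
Low-risk: the CBT program 12/18 = 66.7%, Program B 91/153 = 59.5% → the CBT program
Overall: the CBT program 160/369 = 43.4%, Program B 125/256 = 48.8% → Program B
The CBT program wins each risk group but Program B wins overall — the comparison reverses. The CBT program's participants skew toward high-risk, which has a lower base rate.

Yes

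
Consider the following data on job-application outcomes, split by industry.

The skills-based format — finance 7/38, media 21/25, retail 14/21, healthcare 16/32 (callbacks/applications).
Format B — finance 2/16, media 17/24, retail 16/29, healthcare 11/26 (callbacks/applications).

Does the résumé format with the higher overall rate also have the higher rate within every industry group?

Finance: the skills-based format 7/38 = 18.4%, Format B 2/16 = 12.5% → the skills-based format
Media: the skills-based format 21/25 = 84.0%, Format B 17/24 = 70.8% → the skills-based format
Retail: the skills-based format 14/21 = 66.7%, Format B 16/29 = 55.2% → the skills-based format
Healthcare: the skills-based format 16/32 = 50.0%, Format B 11/26 = 42.3% → the skills-based format
Overall: the skills-based format 58/116 = 50.0%, Format B 46/95 = 48.4% → the skills-based format
The skills-based format wins overall and in every industry group — no reversal.

Yes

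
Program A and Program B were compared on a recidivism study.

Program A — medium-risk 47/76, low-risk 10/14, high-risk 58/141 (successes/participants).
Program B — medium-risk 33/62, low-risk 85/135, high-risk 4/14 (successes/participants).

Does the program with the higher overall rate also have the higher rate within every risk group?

Medium-risk: Program A 47/76 = 61.8%, Program B 33/62 = 53.2% → Program A
Low-risk: Program A 10/14 = 71.4%, Program B 85/135 = 63.0% → Program A
High-risk: Program A 58/141 = 41.1%, Program B 4/14 = 28.6% → Program A
Overall: Program A 115/231 = 49.8%, Program B 122/211 = 57.8% → Program B
Program A wins each risk group but Program B wins overall — the comparison reverses. Program A's participants skew toward high-risk, which has a lower base rate.

No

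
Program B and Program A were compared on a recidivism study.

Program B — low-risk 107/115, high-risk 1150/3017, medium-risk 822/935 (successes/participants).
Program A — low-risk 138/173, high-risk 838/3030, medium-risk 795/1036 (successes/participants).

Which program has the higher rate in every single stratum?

Program B

Low-risk: Program B 107/115 = 93.0%, Program A 138/173 = 79.8% → Program B
High-risk: Program B 1150/3017 = 38.1%, Program A 838/3030 = 27.7% → Program B
Medium-risk: Program B 822/935 = 87.9%, Program A 795/1036 = 76.7% → Program B
Program B has the higher rate in all 3 groups.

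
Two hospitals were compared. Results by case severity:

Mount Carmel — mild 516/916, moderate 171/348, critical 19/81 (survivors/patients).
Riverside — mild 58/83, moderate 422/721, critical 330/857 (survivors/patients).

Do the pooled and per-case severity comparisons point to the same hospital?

Mild: Mount Carmel 516/916 = 56.3%, Riverside 58/83 = 69.9% → Riverside
Moderate: Mount Carmel 171/348 = 49.1%, Riverside 422/721 = 58.5% → Riverside
Critical: Mount Carmel 19/81 = 23.5%, Riverside 330/857 = 38.5% → Riverside
Overall: Mount Carmel 706/1345 = 52.5%, Riverside 810/1661 = 48.8% → Mount Carmel
Riverside wins each case group but Mount Carmel wins overall — the comparison reverses. Riverside's patients skew toward critical, which has a lower base rate.

No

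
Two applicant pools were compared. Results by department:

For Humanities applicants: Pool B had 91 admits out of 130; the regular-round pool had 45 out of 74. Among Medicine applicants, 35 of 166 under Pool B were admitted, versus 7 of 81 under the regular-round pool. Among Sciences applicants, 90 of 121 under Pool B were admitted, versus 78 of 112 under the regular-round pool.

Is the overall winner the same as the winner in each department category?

Humanities: Pool B 91/130 = 70.0%, the regular-round pool 45/74 = 60.8% → Pool B
Medicine: Pool B 35/166 = 21.1%, the regular-round pool 7/81 = 8.6% → Pool B
Sciences: Pool B 90/121 = 74.4%, the regular-round pool 78/112 = 69.6% → Pool B
Overall: Pool B 216/417 = 51.8%, the regular-round pool 130/267 = 48.7% → Pool B
Pool B wins overall and in every department group — no reversal.

Yes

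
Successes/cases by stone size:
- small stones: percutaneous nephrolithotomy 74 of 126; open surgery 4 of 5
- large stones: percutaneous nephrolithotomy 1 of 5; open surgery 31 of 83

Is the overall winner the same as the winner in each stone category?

No

Small stones: percutaneous nephrolithotomy 74/126 = 58.7%, open surgery 4/5 = 80.0% → open surgery
Large stones: percutaneous nephrolithotomy 1/5 = 20.0%, open surgery 31/83 = 37.3% → open surgery
Overall: percutaneous nephrolithotomy 75/131 = 57.3%, open surgery 35/88 = 39.8% → percutaneous nephrolithotomy
Open surgery wins each stone group but percutaneous nephrolithotomy wins overall — the comparison reverses. Open surgery's cases skew toward large stones, which has a lower base rate.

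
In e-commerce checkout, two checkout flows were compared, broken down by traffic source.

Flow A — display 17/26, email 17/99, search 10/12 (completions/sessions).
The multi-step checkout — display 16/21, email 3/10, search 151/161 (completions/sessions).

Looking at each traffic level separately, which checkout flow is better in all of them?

the multi-step checkout

Display: Flow A 17/26 = 65.4%, the multi-step checkout 16/21 = 76.2% → the multi-step checkout
Email: Flow A 17/99 = 17.2%, the multi-step checkout 3/10 = 30.0% → the multi-step checkout
Search: Flow A 10/12 = 83.3%, the multi-step checkout 151/161 = 93.8% → the multi-step checkout
The multi-step checkout has the higher rate in all 3 groups.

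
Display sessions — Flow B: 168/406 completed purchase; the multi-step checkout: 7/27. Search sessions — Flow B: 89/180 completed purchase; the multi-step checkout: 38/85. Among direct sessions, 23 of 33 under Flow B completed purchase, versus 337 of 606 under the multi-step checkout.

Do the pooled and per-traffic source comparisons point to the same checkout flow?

Display: Flow B 168/406 = 41.4%, the multi-step checkout 7/27 = 25.9% → Flow B
Search: Flow B 89/180 = 49.4%, the multi-step checkout 38/85 = 44.7% → Flow B
Direct: Flow B 23/33 = 69.7%, the multi-step checkout 337/606 = 55.6% → Flow B
Overall: Flow B 280/619 = 45.2%, the multi-step checkout 382/718 = 53.2% → the multi-step checkout
Flow B wins each traffic group but the multi-step checkout wins overall — the comparison reverses. Flow B's sessions skew toward display, which has a lower base rate.

No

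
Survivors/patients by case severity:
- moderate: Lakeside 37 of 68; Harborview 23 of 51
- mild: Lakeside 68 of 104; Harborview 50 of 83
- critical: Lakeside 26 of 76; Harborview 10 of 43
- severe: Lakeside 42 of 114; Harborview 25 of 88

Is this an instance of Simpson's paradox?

No

Moderate: Lakeside 37/68 = 54.4%, Harborview 23/51 = 45.1% → Lakeside
Mild: Lakeside 68/104 = 65.4%, Harborview 50/83 = 60.2% → Lakeside
Critical: Lakeside 26/76 = 34.2%, Harborview 10/43 = 23.3% → Lakeside
Severe: Lakeside 42/114 = 36.8%, Harborview 25/88 = 28.4% → Lakeside
Overall: Lakeside 173/362 = 47.8%, Harborview 108/265 = 40.8% → Lakeside
Lakeside wins overall and in every case group — no reversal.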